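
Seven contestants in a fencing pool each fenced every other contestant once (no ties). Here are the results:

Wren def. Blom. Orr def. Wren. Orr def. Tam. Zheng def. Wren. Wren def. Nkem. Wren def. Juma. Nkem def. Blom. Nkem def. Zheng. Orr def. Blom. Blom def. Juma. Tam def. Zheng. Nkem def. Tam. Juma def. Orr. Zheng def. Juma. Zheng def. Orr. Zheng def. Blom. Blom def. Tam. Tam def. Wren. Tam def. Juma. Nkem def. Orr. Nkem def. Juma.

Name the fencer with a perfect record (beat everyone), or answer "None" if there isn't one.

Highest win total is Nkem with 5 (out of 6 possible).
Nkem lost to Wren, so no fencer went undefeated.

None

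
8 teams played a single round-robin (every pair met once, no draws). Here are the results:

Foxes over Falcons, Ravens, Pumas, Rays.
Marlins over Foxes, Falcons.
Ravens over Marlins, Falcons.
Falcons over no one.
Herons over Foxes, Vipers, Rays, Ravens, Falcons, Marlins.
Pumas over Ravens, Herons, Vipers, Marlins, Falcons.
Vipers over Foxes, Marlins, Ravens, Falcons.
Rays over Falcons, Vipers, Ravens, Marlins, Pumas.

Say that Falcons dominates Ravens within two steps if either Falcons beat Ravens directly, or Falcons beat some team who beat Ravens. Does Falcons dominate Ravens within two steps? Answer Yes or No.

No

Falcons did not beat Ravens directly.
Falcons beat no one, so there is no intermediate team.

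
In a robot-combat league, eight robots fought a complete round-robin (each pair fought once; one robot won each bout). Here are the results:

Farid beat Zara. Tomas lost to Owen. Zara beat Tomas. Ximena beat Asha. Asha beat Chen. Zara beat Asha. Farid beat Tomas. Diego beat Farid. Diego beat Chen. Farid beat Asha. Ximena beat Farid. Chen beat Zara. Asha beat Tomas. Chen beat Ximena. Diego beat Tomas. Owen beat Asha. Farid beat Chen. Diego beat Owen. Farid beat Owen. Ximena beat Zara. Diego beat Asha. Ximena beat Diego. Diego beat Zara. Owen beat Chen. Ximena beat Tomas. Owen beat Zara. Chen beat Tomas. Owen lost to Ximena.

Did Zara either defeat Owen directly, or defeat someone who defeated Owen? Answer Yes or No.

Zara did not beat Owen directly.
Zara beat Asha, Tomas, but each of them lost to Owen. No two-step path.

No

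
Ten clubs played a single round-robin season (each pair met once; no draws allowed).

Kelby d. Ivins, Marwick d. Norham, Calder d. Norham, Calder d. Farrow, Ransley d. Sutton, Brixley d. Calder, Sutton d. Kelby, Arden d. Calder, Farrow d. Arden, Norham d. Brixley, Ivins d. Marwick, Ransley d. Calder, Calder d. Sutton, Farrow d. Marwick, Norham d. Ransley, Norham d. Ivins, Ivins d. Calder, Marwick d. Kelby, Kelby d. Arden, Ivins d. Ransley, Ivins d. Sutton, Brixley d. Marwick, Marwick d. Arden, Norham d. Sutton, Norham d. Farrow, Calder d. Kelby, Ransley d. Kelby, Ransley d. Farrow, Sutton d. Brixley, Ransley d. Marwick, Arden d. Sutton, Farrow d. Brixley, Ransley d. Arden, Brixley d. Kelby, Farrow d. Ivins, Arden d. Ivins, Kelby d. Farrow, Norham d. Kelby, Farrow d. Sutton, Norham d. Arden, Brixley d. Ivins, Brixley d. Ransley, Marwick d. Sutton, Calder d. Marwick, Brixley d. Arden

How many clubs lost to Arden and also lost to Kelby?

1

Arden beat: Calder, Sutton, Ivins.
Kelby beat: Arden, Farrow, Ivins.
Both beat: Ivins — 1.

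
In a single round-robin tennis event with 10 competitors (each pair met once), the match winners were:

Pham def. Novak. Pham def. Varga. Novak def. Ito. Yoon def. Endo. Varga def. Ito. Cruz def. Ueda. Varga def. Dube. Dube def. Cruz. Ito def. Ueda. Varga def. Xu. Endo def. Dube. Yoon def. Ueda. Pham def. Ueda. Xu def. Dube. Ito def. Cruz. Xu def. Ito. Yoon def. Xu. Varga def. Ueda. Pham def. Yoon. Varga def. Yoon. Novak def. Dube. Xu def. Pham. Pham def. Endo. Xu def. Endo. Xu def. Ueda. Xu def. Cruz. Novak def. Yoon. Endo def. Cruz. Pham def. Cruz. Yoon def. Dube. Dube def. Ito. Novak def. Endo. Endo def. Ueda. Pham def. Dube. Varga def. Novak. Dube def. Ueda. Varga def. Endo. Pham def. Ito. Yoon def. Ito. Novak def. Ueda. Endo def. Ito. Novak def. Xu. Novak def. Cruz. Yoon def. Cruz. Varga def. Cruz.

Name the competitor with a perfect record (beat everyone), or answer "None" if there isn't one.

None

Highest win total is Varga with 8 (out of 9 possible).
Varga lost to Pham, so no competitor went undefeated.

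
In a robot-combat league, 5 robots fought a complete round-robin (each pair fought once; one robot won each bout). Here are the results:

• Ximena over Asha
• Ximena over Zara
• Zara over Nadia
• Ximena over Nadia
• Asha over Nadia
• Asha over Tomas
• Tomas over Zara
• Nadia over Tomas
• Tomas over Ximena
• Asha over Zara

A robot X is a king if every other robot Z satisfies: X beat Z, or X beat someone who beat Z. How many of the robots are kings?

Ximena reaches everyone (king).
Nadia cannot reach Asha in two steps.
Zara cannot reach Ximena, Asha in two steps.
Tomas reaches everyone (king).
Asha reaches everyone (king).
Kings: Ximena, Tomas, Asha — 3.

3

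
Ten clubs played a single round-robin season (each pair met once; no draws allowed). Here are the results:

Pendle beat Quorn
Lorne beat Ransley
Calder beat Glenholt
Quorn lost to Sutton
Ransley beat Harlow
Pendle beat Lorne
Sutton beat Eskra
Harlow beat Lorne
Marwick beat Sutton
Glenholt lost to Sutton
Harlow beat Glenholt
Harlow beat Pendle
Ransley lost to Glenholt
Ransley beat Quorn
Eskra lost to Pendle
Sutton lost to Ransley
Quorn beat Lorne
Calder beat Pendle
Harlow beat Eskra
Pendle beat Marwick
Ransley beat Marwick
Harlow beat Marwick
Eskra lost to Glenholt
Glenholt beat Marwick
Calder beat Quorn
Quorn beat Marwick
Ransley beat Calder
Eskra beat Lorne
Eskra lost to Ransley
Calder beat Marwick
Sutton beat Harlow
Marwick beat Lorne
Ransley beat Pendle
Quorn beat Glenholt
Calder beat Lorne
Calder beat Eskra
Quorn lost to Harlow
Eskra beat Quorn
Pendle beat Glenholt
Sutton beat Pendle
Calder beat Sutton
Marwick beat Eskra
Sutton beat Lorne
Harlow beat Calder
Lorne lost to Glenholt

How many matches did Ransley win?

7

Ransley's results: beat Eskra, Calder, Marwick, Sutton, Harlow, Quorn, Pendle; lost to Lorne, Glenholt.
That is 7 wins.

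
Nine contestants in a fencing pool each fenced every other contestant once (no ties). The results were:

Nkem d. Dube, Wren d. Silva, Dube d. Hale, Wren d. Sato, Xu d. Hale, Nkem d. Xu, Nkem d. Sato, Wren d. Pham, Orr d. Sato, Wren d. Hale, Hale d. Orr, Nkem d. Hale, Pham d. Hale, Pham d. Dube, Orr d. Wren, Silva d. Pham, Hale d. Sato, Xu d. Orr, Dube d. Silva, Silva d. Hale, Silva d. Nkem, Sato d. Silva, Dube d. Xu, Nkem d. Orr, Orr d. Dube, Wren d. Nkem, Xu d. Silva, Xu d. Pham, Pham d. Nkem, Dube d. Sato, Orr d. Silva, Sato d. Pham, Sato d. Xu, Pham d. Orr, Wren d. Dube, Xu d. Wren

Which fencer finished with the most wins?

Win totals: Silva 3, Pham 4, Xu 5, Orr 4, Dube 4, Hale 2, Nkem 5, Wren 6, Sato 3.
Wren leads with 6 wins (next highest: 5).

Wren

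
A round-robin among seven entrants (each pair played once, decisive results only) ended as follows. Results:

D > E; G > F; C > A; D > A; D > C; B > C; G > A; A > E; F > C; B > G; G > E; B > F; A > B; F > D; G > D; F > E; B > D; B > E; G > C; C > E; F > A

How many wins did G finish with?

G's results: beat A, C, D, E, F; lost to B.
That is 5 wins.

5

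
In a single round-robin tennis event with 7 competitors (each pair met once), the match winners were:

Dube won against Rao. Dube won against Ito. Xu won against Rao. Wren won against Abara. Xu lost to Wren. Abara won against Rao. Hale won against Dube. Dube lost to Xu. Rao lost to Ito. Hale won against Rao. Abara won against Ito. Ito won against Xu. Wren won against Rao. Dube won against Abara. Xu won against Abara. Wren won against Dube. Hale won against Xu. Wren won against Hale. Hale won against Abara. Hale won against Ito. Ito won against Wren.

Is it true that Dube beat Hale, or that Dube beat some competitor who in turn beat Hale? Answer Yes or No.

No

Dube did not beat Hale directly.
Dube beat Rao, Ito, Abara, but each of them lost to Hale. No two-step path.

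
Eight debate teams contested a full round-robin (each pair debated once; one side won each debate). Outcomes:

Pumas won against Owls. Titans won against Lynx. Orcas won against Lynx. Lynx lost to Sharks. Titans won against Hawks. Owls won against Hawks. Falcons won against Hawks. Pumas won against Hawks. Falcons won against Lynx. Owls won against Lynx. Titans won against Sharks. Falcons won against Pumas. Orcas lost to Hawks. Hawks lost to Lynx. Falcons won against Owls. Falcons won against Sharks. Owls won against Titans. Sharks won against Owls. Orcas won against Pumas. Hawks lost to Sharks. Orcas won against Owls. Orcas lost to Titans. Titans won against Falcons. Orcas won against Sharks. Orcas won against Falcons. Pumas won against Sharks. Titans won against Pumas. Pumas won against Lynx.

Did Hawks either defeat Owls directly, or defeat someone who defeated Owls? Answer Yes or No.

Yes

Hawks did not beat Owls directly.
Hawks beat Orcas. Of those, Orcas beat Owls.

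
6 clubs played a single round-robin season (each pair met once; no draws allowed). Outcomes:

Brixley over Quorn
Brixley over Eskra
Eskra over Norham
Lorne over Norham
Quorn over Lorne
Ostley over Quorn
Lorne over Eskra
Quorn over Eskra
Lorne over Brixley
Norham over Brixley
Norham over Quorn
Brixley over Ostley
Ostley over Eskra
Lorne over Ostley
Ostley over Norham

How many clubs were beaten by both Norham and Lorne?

1

Norham beat: Brixley, Quorn.
Lorne beat: Eskra, Ostley, Brixley, Norham.
Both beat: Brixley — 1.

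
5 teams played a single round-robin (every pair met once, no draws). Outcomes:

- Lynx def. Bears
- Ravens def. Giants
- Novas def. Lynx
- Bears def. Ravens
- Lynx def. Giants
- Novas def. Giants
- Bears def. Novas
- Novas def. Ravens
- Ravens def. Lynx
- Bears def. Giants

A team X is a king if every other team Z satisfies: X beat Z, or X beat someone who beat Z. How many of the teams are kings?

Bears reaches everyone (king).
Lynx reaches everyone (king).
Giants cannot reach Bears, Lynx, Ravens, Novas in two steps.
Ravens cannot reach Novas in two steps.
Novas reaches everyone (king).
Kings: Bears, Lynx, Novas — 3.

3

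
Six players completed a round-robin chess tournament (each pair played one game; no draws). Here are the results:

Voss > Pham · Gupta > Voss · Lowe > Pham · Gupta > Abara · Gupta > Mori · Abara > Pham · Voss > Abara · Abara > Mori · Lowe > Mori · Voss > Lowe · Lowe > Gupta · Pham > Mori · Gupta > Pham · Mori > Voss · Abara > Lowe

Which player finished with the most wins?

Gupta

Win totals: Gupta 4, Lowe 3, Pham 1, Mori 1, Abara 3, Voss 3.
Gupta leads with 4 wins (next highest: 3).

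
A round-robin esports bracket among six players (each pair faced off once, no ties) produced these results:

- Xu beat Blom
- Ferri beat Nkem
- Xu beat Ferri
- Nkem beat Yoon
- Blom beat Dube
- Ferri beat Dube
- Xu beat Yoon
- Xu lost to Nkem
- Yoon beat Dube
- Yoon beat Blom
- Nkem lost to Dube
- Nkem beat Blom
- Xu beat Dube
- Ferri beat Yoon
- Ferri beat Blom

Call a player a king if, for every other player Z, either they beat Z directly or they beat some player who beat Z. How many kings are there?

3

Yoon cannot reach Xu, Ferri in two steps.
Blom cannot reach Yoon, Xu, Ferri in two steps.
Dube cannot reach Ferri in two steps.
Xu reaches everyone (king).
Ferri reaches everyone (king).
Nkem reaches everyone (king).
Kings: Xu, Ferri, Nkem — 3.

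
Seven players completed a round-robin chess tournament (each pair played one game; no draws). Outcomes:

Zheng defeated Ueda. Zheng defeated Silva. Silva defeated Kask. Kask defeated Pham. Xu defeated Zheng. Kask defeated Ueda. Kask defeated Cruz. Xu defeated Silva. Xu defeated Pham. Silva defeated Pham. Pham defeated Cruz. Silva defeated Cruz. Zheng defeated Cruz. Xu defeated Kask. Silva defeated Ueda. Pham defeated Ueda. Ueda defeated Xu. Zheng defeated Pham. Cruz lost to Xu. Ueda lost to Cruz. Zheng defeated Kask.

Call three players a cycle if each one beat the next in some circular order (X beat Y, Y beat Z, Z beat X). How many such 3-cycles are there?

5

Win totals: Cruz 1, Kask 3, Ueda 1, Zheng 5, Xu 5, Pham 2, Silva 4.
A player with w wins dominates both others in C(w,2) triples; summing gives 0 + 3 + 0 + 10 + 10 + 1 + 6 = 30 transitive triples.
Total triples C(7,3) = 35, so cyclic triples = 35 − 30 = 5.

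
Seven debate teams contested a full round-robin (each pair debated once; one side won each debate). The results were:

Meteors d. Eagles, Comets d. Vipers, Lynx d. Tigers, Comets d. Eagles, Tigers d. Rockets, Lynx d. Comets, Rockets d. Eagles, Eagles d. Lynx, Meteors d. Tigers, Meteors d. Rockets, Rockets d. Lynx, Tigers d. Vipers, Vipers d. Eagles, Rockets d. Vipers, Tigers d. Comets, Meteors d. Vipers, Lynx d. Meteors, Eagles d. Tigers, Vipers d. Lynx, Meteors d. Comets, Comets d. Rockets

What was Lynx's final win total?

Lynx's results: beat Tigers, Comets, Meteors; lost to Eagles, Rockets, Vipers.
That is 3 wins.

3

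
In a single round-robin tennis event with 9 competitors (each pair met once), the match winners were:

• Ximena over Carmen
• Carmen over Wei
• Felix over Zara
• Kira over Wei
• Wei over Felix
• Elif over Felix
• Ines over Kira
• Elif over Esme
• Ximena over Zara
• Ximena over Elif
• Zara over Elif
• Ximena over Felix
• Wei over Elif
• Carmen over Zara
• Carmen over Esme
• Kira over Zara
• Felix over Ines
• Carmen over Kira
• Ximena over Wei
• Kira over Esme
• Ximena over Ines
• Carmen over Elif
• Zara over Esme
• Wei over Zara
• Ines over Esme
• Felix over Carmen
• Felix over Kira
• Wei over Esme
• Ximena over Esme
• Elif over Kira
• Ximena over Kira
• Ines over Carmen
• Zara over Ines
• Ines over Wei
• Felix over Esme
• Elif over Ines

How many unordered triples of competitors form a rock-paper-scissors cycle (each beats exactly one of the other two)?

12

Win totals: Kira 3, Elif 4, Wei 4, Esme 0, Zara 3, Carmen 5, Ines 4, Felix 5, Ximena 8.
A competitor with w wins dominates both others in C(w,2) triples; summing gives 3 + 6 + 6 + 0 + 3 + 10 + 6 + 10 + 28 = 72 transitive triples.
Total triples C(9,3) = 84, so cyclic triples = 84 − 72 = 12.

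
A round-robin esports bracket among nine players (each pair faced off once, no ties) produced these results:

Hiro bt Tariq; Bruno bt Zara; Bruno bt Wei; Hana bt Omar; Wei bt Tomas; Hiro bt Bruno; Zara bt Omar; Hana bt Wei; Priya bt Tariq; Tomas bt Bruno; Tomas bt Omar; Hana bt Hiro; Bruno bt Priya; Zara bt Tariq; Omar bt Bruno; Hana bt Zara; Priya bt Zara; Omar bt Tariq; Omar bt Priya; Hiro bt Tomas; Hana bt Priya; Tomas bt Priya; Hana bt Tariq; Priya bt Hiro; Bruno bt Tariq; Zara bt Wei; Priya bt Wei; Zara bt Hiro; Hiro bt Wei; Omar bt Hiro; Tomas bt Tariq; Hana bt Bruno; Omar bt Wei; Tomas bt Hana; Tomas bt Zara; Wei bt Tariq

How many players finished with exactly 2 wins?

1

Win totals: Bruno 4, Hana 7, Wei 2, Tariq 0, Tomas 6, Hiro 4, Priya 4, Zara 4, Omar 5.
Exactly 2: Wei — 1 player.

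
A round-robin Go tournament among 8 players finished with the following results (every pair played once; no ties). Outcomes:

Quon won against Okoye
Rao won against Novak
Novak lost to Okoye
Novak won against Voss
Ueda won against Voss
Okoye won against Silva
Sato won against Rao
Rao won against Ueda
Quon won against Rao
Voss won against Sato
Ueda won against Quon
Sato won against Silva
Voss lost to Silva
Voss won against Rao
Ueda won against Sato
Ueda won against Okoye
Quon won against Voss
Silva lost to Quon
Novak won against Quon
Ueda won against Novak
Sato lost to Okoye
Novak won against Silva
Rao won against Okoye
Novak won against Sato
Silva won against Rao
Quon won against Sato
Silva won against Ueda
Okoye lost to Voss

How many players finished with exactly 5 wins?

2

Win totals: Novak 4, Voss 3, Quon 5, Silva 3, Okoye 3, Sato 2, Ueda 5, Rao 3.
Exactly 5: Quon, Ueda — 2 players.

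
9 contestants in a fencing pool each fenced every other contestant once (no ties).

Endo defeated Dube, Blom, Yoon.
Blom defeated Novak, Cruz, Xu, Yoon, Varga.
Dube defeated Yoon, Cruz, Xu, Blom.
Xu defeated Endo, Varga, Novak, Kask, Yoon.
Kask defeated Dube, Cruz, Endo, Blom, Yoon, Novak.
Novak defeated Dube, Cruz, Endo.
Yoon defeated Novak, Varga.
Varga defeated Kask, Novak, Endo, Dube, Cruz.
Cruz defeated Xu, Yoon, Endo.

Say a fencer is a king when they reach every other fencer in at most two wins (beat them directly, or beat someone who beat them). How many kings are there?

6

Xu reaches everyone (king).
Endo cannot reach Kask in two steps.
Blom reaches everyone (king).
Varga reaches everyone (king).
Novak cannot reach Varga, Kask in two steps.
Dube reaches everyone (king).
Cruz reaches everyone (king).
Yoon cannot reach Xu, Blom in two steps.
Kask reaches everyone (king).
Kings: Xu, Blom, Varga, Dube, Cruz, Kask — 6.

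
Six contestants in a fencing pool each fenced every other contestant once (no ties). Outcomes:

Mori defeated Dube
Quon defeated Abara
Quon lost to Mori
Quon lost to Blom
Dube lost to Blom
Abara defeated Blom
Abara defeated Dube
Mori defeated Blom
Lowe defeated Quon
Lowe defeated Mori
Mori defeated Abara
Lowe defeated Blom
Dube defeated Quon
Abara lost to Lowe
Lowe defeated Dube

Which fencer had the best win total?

Win totals: Blom 2, Lowe 5, Mori 4, Quon 1, Abara 2, Dube 1.
Lowe leads with 5 wins (next highest: 4).

Lowe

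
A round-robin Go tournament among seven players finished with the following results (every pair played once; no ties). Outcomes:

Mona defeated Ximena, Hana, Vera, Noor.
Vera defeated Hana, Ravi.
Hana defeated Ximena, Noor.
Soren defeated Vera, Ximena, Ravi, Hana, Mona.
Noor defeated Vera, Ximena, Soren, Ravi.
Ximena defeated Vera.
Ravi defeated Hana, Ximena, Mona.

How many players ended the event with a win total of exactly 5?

1

Win totals: Ravi 3, Soren 5, Ximena 1, Vera 2, Noor 4, Mona 4, Hana 2.
Exactly 5: Soren — 1 player.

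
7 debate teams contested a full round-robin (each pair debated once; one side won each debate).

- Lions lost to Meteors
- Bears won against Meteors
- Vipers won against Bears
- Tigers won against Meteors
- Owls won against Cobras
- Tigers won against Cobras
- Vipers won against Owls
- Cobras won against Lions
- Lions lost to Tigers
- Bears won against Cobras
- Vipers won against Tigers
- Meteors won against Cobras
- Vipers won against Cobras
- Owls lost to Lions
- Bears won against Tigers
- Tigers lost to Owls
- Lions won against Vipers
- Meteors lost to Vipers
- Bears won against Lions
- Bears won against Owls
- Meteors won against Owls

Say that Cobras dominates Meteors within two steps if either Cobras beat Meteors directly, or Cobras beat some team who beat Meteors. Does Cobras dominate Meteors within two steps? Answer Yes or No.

No

Cobras did not beat Meteors directly.
Cobras beat Lions, but each of them lost to Meteors. No two-step path.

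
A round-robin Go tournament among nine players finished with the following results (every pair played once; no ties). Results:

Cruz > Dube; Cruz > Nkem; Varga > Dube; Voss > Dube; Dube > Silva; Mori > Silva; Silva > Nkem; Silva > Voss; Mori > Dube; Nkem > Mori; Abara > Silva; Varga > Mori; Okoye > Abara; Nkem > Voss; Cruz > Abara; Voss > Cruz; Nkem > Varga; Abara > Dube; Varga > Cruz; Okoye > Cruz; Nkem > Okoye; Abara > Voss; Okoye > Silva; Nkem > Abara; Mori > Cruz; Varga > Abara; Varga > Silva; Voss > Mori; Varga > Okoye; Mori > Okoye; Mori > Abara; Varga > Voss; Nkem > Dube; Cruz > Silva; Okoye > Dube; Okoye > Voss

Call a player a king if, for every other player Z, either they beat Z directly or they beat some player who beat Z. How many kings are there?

4

Abara cannot reach Varga, Okoye in two steps.
Voss cannot reach Varga in two steps.
Nkem reaches everyone (king).
Silva reaches everyone (king).
Cruz reaches everyone (king).
Varga reaches everyone (king).
Mori cannot reach Varga in two steps.
Dube cannot reach Abara, Cruz, Varga, Mori, Okoye in two steps.
Okoye cannot reach Varga in two steps.
Kings: Nkem, Silva, Cruz, Varga — 4.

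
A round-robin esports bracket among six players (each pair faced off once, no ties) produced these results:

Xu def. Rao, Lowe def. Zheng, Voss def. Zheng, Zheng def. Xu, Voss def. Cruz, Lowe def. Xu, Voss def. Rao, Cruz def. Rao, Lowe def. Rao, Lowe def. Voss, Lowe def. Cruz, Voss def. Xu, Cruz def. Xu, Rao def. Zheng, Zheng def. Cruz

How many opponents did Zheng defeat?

Zheng's results: beat Xu, Cruz; lost to Voss, Lowe, Rao.
That is 2 wins.

2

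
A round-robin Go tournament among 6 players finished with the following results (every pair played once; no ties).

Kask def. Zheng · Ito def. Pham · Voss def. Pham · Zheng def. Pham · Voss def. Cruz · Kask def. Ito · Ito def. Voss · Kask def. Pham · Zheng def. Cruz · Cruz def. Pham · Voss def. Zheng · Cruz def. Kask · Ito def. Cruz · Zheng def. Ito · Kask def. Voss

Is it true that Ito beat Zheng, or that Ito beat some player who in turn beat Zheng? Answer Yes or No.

Ito did not beat Zheng directly.
Ito beat Pham, Cruz, Voss. Of those, Voss beat Zheng.

Yes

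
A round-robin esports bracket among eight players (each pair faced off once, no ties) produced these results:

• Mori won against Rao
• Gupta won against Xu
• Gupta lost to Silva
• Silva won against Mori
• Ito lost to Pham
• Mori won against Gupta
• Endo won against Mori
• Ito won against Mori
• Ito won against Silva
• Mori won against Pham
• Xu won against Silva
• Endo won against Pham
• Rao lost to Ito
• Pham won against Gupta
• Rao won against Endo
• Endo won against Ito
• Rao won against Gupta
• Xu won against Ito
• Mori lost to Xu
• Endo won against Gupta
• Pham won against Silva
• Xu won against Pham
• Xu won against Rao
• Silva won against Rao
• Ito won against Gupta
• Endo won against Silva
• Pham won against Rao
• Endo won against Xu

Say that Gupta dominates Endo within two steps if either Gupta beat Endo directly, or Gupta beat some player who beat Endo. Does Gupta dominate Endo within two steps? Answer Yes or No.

Gupta did not beat Endo directly.
Gupta beat Xu, but each of them lost to Endo. No two-step path.

No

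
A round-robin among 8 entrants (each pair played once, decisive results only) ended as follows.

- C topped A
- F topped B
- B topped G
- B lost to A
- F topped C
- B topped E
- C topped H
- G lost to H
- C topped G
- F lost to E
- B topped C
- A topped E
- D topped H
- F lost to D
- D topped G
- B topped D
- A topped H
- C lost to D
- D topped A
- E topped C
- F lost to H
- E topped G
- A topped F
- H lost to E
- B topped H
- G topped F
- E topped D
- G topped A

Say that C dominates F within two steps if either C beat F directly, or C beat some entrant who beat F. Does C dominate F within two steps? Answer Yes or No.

Yes

C did not beat F directly.
C beat A, G, H. Of those, A beat F.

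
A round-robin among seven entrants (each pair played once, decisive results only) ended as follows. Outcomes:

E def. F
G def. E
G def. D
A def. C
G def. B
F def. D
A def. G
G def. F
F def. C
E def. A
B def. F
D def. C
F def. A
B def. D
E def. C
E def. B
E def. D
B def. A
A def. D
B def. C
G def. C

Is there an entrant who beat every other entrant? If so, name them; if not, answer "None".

None

Highest win total is G with 5 (out of 6 possible).
G lost to A, so no entrant went undefeated.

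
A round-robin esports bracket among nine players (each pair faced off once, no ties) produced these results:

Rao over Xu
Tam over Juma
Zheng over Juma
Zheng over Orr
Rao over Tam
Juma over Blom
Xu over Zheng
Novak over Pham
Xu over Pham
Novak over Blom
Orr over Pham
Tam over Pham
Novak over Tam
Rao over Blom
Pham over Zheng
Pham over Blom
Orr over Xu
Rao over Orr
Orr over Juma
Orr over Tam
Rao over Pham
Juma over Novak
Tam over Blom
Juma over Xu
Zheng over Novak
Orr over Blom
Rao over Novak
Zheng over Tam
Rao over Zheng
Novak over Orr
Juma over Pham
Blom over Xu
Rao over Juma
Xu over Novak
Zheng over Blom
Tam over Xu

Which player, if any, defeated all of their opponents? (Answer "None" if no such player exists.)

Rao

Rao has 8 wins out of 8 opponents — a perfect record.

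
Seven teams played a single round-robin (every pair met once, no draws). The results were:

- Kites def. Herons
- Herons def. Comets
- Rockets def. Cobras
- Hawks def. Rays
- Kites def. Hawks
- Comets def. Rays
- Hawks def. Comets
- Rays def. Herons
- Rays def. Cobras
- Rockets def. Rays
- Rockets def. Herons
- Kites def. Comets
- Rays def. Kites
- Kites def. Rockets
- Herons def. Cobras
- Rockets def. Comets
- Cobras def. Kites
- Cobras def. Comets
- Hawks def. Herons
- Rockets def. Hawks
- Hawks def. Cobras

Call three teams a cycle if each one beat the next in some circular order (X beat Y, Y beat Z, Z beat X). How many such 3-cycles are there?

8

Win totals: Herons 2, Cobras 2, Hawks 4, Kites 4, Comets 1, Rockets 5, Rays 3.
A team with w wins dominates both others in C(w,2) triples; summing gives 1 + 1 + 6 + 6 + 0 + 10 + 3 = 27 transitive triples.
Total triples C(7,3) = 35, so cyclic triples = 35 − 27 = 8.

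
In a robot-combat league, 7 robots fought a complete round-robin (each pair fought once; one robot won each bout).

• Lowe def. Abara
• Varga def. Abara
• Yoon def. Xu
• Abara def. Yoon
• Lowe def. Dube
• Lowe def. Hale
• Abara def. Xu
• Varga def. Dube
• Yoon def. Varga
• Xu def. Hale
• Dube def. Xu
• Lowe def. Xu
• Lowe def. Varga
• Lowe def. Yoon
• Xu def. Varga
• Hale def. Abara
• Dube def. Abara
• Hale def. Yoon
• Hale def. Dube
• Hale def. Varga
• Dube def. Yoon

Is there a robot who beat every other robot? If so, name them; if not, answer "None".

Lowe has 6 wins out of 6 opponents — a perfect record.

Lowe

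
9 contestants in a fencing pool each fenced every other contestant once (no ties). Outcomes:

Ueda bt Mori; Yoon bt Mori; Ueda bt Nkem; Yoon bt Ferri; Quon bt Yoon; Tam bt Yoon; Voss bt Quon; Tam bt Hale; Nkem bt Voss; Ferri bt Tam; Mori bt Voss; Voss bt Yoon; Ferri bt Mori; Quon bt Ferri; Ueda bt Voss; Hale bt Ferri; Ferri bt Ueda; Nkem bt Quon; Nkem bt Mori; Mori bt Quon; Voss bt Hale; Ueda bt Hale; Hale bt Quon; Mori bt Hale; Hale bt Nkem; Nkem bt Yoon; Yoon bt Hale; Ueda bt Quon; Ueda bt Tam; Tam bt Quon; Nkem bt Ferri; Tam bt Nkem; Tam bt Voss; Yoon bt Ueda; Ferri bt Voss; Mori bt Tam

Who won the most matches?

Ueda

Win totals: Hale 3, Ueda 6, Ferri 4, Tam 5, Yoon 4, Voss 3, Nkem 5, Mori 4, Quon 2.
Ueda leads with 6 wins (next highest: 5).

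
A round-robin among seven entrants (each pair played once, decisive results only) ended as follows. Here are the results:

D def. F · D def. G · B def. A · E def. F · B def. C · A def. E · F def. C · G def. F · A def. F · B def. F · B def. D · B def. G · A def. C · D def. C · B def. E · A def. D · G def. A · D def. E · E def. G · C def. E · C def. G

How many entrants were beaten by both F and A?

1

F beat: C.
A beat: C, D, E, F.
Both beat: C — 1.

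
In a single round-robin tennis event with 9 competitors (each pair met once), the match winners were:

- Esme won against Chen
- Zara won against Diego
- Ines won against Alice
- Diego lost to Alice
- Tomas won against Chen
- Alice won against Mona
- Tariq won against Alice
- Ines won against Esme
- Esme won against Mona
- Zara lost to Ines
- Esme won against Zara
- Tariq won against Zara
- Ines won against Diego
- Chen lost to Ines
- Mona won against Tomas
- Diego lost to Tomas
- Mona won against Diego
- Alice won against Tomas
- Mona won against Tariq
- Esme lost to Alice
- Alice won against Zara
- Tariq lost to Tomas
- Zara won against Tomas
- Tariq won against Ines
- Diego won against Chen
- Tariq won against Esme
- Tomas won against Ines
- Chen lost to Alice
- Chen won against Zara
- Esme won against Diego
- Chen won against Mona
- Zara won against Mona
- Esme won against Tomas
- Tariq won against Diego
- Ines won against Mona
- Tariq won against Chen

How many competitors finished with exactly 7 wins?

0

Win totals: Alice 6, Mona 3, Tariq 6, Chen 2, Esme 5, Ines 6, Diego 1, Tomas 4, Zara 3.
No competitor has exactly 7 wins.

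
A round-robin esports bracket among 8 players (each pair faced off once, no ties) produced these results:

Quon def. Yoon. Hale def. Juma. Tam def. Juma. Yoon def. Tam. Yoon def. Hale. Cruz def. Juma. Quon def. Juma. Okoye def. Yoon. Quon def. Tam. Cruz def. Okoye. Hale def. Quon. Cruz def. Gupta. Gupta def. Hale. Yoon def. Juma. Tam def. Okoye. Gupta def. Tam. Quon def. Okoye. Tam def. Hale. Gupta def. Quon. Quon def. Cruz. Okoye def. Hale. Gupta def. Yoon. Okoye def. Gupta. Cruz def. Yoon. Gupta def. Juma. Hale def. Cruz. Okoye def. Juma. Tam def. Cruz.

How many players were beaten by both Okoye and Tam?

Okoye beat: Yoon, Gupta, Hale, Juma.
Tam beat: Okoye, Hale, Juma, Cruz.
Both beat: Hale, Juma — 2.

2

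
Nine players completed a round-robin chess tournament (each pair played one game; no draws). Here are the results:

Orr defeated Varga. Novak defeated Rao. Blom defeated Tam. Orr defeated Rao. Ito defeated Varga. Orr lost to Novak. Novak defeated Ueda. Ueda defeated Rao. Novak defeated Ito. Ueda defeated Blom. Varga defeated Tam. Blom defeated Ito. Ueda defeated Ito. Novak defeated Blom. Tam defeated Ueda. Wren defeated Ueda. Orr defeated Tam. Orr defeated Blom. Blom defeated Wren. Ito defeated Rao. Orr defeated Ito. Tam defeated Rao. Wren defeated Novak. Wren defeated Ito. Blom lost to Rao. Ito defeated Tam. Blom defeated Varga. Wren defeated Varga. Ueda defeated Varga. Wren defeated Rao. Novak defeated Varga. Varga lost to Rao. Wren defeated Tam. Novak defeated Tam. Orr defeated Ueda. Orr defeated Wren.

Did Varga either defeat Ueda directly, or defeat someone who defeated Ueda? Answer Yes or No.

Yes

Varga did not beat Ueda directly.
Varga beat Tam. Of those, Tam beat Ueda.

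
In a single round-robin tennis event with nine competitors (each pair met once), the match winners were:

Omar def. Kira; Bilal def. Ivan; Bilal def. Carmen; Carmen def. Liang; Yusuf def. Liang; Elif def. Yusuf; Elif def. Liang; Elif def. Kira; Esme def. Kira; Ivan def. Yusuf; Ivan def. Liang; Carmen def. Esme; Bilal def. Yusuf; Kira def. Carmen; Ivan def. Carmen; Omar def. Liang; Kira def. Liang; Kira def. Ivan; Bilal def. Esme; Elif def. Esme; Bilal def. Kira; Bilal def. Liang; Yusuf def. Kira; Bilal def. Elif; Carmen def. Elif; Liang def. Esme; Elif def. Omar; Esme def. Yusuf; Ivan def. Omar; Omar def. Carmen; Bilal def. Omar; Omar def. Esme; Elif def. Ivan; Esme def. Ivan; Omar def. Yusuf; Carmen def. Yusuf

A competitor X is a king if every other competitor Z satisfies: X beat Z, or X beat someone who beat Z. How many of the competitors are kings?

Liang cannot reach Omar, Elif, Carmen, Bilal in two steps.
Esme cannot reach Elif, Bilal in two steps.
Ivan cannot reach Bilal in two steps.
Omar cannot reach Bilal in two steps.
Elif cannot reach Bilal in two steps.
Yusuf cannot reach Omar, Elif, Bilal in two steps.
Carmen cannot reach Bilal in two steps.
Bilal reaches everyone (king).
Kira cannot reach Bilal in two steps.
Kings: Bilal — 1.

1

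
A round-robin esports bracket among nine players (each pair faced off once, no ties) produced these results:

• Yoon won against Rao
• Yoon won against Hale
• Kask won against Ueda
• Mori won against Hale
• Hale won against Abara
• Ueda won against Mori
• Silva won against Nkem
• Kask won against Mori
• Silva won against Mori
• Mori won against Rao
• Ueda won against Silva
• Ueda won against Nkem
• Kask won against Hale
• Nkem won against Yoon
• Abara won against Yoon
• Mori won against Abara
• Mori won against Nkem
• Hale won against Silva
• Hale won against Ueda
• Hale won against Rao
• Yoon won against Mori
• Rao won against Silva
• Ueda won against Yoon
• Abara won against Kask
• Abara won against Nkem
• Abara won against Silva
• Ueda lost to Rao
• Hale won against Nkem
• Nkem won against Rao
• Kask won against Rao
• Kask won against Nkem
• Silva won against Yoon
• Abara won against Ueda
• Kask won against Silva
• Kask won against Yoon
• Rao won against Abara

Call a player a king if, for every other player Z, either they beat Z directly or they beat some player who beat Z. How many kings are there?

Kask reaches everyone (king).
Nkem cannot reach Kask in two steps.
Ueda cannot reach Kask in two steps.
Yoon cannot reach Kask in two steps.
Silva cannot reach Kask, Ueda in two steps.
Mori reaches everyone (king).
Rao cannot reach Hale in two steps.
Hale reaches everyone (king).
Abara reaches everyone (king).
Kings: Kask, Mori, Hale, Abara — 4.

4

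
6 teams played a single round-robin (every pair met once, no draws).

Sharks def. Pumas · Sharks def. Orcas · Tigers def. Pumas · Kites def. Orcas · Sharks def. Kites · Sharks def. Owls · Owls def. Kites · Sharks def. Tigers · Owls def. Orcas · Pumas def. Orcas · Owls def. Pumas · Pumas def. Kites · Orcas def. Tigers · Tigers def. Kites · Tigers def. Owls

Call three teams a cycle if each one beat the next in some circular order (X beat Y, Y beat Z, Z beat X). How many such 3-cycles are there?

Of the C(6,3) = 20 triples, the cyclic ones are: {Pumas, Orcas, Tigers}; {Orcas, Tigers, Owls}; {Orcas, Tigers, Kites}.
That is 3.

3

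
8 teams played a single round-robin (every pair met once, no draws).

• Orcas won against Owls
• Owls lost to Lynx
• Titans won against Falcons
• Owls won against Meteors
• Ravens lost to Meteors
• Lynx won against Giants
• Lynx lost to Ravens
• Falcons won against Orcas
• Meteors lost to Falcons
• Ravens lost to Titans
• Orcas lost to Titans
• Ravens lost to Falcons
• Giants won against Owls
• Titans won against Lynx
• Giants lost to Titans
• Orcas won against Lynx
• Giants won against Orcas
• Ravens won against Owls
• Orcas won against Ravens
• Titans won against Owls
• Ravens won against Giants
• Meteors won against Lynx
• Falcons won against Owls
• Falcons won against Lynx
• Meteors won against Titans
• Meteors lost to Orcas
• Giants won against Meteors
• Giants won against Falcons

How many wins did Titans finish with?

6

Titans' results: beat Lynx, Owls, Ravens, Orcas, Giants, Falcons; lost to Meteors.
That is 6 wins.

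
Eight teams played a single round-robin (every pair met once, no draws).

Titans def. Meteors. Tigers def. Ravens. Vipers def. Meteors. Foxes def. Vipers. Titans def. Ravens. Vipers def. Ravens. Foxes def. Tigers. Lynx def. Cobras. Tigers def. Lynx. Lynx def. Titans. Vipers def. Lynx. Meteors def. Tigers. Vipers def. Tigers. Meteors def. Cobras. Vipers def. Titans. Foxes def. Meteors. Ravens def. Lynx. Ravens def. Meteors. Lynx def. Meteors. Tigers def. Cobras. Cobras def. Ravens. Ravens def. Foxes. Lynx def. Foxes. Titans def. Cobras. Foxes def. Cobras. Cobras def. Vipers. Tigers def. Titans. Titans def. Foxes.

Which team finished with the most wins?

Vipers

Win totals: Titans 4, Foxes 4, Ravens 3, Cobras 2, Meteors 2, Lynx 4, Vipers 5, Tigers 4.
Vipers leads with 5 wins (next highest: 4).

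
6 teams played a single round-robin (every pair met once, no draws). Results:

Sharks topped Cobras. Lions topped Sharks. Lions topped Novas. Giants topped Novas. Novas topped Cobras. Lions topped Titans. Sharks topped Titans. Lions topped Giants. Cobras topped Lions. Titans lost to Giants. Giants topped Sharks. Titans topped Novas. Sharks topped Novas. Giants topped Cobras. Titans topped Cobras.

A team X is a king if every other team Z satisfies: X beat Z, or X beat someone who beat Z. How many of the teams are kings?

3

Titans cannot reach Sharks, Giants in two steps.
Sharks cannot reach Giants in two steps.
Lions reaches everyone (king).
Novas cannot reach Titans, Sharks, Giants in two steps.
Cobras reaches everyone (king).
Giants reaches everyone (king).
Kings: Lions, Cobras, Giants — 3.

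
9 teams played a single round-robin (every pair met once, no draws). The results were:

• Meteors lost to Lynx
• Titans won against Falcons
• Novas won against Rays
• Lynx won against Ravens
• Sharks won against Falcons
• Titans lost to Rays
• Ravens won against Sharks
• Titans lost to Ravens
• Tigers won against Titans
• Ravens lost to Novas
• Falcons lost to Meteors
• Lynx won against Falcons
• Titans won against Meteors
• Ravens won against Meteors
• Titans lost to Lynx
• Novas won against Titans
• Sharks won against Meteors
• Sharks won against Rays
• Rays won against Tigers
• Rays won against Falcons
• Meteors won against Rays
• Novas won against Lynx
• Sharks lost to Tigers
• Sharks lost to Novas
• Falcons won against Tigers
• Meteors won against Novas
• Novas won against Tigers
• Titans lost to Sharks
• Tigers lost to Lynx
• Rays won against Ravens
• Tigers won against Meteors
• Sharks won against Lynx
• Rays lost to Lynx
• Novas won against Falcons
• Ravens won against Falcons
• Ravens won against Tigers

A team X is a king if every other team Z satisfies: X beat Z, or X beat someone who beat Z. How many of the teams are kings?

5

Sharks reaches everyone (king).
Rays cannot reach Lynx, Novas in two steps.
Meteors reaches everyone (king).
Ravens reaches everyone (king).
Lynx reaches everyone (king).
Novas reaches everyone (king).
Falcons cannot reach Rays, Ravens, Lynx, Novas in two steps.
Tigers cannot reach Ravens in two steps.
Titans cannot reach Sharks, Ravens, Lynx in two steps.
Kings: Sharks, Meteors, Ravens, Lynx, Novas — 5.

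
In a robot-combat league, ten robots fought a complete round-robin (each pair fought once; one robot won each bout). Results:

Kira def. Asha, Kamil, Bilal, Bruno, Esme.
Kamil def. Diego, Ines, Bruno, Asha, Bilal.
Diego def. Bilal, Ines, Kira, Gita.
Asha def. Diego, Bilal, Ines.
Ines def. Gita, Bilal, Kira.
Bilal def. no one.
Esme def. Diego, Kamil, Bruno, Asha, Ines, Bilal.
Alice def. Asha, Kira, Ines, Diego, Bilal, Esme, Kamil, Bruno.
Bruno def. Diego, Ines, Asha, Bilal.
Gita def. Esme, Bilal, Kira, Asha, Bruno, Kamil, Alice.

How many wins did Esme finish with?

6

Esme's results: beat Bruno, Bilal, Diego, Ines, Asha, Kamil; lost to Kira, Alice, Gita.
That is 6 wins.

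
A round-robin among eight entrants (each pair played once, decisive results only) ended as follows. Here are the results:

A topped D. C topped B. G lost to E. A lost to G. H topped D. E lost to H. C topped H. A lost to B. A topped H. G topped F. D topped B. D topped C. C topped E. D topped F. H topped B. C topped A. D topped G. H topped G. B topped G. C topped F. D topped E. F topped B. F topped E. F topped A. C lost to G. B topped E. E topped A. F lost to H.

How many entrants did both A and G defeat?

A beat: D, H.
G beat: A, C, F.
No one was beaten by both.

0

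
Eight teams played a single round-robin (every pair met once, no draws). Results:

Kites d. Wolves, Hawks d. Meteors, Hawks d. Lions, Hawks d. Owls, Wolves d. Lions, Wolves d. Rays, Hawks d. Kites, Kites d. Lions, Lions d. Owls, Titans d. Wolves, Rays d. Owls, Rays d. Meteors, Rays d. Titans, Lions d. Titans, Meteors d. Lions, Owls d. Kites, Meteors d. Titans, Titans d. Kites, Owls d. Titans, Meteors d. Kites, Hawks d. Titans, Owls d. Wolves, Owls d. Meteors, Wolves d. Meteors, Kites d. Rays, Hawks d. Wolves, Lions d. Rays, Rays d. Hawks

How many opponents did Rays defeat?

4

Rays' results: beat Meteors, Titans, Owls, Hawks; lost to Lions, Wolves, Kites.
That is 4 wins.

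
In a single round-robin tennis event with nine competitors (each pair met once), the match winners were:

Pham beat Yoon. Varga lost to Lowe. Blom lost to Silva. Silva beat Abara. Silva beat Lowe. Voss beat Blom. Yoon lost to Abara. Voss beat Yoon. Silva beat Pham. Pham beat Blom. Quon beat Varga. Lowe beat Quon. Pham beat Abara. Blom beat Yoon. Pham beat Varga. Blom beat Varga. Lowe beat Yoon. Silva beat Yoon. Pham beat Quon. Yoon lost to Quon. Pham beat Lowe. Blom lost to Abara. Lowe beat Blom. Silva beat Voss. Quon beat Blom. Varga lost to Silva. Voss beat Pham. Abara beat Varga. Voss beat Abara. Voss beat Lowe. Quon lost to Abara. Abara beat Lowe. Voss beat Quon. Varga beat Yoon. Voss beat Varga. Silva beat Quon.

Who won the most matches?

Win totals: Varga 1, Blom 2, Yoon 0, Voss 7, Lowe 4, Abara 5, Quon 3, Silva 8, Pham 6.
Silva leads with 8 wins (next highest: 7).

Silva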